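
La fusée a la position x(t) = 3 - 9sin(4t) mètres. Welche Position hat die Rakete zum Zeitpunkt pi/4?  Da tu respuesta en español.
De la ecuación de la posición x(t) = 3 - 9·sin(4·t), sustituimos t = pi/4 para obtener x = 3.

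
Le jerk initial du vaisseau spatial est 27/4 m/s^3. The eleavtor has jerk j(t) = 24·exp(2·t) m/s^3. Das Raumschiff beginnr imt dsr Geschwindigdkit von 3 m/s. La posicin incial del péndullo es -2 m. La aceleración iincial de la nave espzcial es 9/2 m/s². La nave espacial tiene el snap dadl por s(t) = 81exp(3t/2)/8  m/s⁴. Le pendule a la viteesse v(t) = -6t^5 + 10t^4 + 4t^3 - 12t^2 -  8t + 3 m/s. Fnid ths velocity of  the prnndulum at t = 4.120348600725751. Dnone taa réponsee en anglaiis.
Using v(t) = -6·t^5 + 10·t^4 + 4·t^3 - 12·t^2 - 8·t + 3 and substituting t = 4.120348600725751, we find v = -4197.19678291902.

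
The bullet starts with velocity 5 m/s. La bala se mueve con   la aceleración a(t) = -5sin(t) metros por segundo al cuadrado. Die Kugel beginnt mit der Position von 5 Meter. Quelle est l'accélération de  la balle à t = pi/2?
De l'équation de l'accélération a(t) = -5·sin(t), nous substituons t = pi/2 pour obtenir a = -5.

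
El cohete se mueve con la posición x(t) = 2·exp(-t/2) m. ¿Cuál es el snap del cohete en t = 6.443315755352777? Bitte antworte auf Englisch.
To solve this, we need to take 4 derivatives of our position equation x(t) = 2·exp(-t/2). The derivative of position gives velocity: v(t) = -exp(-t/2). Taking d/dt of v(t), we find a(t) = exp(-t/2)/2. Differentiating acceleration, we get jerk: j(t) = -exp(-t/2)/4. The derivative of jerk gives snap: s(t) = exp(-t/2)/8. From the given snap equation s(t) = exp(-t/2)/8, we substitute t = 6.443315755352777 to get s = 0.00498610906757229.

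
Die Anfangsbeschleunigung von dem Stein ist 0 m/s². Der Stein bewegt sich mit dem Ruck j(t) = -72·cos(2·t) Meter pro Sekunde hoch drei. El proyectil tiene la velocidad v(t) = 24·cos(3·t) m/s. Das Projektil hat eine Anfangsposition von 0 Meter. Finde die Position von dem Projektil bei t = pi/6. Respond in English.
To solve this, we need to take 1 antiderivative of our velocity equation v(t) = 24·cos(3·t). The integral of velocity is position. Using x(0) = 0, we get x(t) = 8·sin(3·t). Using x(t) = 8·sin(3·t) and substituting t = pi/6, we find x = 8.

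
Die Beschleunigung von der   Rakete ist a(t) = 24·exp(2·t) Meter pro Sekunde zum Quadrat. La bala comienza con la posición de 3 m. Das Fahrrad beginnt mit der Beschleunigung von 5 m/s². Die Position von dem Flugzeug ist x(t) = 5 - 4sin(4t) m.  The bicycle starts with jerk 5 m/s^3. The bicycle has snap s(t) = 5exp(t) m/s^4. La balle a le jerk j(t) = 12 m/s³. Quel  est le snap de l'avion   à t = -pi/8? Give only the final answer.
s(-pi/8) = 1024.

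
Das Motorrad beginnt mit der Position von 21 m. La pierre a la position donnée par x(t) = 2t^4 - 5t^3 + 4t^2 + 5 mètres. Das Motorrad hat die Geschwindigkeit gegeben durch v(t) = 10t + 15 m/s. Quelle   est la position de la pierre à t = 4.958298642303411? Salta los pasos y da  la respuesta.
x(4.958298642303411) = 702.664296762703.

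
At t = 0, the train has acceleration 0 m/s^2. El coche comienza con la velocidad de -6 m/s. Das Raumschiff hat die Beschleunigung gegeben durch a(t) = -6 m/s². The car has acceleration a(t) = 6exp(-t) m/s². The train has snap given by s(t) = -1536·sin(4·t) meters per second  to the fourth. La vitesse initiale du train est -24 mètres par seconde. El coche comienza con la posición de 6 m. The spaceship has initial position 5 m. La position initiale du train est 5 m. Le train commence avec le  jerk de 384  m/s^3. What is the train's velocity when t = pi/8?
Starting from snap s(t) = -1536·sin(4·t), we take 3 antiderivatives. Taking ∫s(t)dt and applying j(0) = 384, we find j(t) = 384·cos(4·t). Taking ∫j(t)dt and applying a(0) = 0, we find a(t) = 96·sin(4·t). The integral of acceleration is velocity. Using v(0) = -24, we get v(t) = -24·cos(4·t). From the given velocity equation v(t) = -24·cos(4·t), we substitute t = pi/8 to get v = 0.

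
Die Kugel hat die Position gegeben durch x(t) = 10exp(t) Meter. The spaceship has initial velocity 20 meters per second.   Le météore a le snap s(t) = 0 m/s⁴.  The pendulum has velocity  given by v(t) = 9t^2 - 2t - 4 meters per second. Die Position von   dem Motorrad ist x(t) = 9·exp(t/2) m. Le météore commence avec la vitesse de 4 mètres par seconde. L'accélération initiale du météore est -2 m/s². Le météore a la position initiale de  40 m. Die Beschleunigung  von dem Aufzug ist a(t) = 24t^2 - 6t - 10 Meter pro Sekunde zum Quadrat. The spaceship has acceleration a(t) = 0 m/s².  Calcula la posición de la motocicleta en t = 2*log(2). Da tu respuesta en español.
Tenemos la posición x(t) = 9·exp(t/2). Sustituyendo t = 2*log(2): x(2*log(2)) = 18.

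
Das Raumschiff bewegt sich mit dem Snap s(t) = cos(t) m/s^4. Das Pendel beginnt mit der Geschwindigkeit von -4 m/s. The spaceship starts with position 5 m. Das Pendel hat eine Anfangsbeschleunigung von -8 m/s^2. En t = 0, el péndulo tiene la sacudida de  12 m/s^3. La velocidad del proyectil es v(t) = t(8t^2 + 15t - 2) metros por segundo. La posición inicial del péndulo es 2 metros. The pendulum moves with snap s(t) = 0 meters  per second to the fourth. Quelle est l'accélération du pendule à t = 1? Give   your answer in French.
En partant du snap s(t) = 0, nous prenons 2 primitives. La primitive du snap, avec j(0) = 12, donne le jerk: j(t) = 12. En intégrant le jerk et en utilisant la condition initiale a(0) = -8, nous obtenons a(t) = 12·t - 8. Nous avons l'accélération a(t) = 12·t - 8. En substituant t = 1: a(1) = 4.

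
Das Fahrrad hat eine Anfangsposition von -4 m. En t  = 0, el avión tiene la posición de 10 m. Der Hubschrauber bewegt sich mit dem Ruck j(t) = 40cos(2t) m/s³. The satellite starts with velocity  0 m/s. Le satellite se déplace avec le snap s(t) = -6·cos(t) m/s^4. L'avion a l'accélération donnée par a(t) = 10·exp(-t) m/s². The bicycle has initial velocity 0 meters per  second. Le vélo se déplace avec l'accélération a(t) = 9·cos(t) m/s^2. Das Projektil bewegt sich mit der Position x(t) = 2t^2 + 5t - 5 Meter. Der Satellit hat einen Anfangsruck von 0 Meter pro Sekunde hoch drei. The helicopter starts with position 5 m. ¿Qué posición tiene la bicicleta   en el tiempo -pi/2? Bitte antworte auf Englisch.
We need to integrate our acceleration equation a(t) = 9·cos(t) 2 times. Finding the integral of a(t) and using v(0) = 0: v(t) = 9·sin(t). Integrating velocity and using the initial condition x(0) = -4, we get x(t) = 5 - 9·cos(t). From the given position equation x(t) = 5 - 9·cos(t), we substitute t = -pi/2 to get x = 5.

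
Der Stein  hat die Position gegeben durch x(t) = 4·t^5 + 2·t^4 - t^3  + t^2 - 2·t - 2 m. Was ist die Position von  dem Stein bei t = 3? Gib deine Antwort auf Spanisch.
Usando x(t) = 4·t^5 + 2·t^4 - t^3 + t^2 - 2·t - 2 y sustituyendo t = 3, encontramos x = 1108.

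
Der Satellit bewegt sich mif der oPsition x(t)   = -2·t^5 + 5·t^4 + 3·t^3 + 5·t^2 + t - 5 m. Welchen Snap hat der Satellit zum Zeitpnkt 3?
Wir müssen unsere Gleichung für die Position x(t) = -2·t^5 + 5·t^4 + 3·t^3 + 5·t^2 + t - 5 4-mal ableiten. Durch Ableiten von der Position erhalten wir die Geschwindigkeit: v(t) = -10·t^4 + 20·t^3 + 9·t^2 + 10·t + 1. Die Ableitung von der Geschwindigkeit ergibt die Beschleunigung: a(t) = -40·t^3 + 60·t^2 + 18·t + 10. Die Ableitung von der Beschleunigung ergibt den Ruck: j(t) = -120·t^2 + 120·t + 18. Durch Ableiten von dem Ruck erhalten wir den Snap: s(t) = 120 - 240·t. Aus der Gleichung für den Snap s(t) = 120 - 240·t, setzen wir t = 3 ein und erhalten s = -600.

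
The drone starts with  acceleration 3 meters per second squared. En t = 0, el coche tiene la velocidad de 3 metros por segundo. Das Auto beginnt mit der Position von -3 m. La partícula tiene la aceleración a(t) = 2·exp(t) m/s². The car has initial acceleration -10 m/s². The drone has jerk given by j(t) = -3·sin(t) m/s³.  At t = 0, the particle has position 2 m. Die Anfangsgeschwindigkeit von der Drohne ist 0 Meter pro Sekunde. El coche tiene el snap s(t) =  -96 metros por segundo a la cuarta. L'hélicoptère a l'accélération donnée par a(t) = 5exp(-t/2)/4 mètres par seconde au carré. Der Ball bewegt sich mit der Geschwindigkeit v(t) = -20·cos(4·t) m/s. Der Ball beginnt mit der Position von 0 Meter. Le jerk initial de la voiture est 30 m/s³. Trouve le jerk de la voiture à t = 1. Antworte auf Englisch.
To find the answer, we compute 1 integral of s(t) = -96. Taking ∫s(t)dt and applying j(0) = 30, we find j(t) = 30 - 96·t. From the given jerk equation j(t) = 30 - 96·t, we substitute t = 1 to get j = -66.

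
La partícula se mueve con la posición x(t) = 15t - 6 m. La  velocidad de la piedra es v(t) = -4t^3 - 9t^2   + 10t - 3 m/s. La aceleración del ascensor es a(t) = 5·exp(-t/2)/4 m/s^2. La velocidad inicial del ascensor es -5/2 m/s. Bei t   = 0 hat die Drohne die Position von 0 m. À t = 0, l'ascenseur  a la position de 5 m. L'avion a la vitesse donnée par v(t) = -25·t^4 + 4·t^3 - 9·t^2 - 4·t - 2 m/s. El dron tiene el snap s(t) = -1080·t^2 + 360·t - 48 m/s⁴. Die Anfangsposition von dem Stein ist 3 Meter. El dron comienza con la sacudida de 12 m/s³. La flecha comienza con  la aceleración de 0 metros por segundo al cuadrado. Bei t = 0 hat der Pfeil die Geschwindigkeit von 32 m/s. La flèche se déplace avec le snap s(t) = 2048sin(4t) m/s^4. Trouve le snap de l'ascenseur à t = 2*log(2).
Pour résoudre ceci, nous devons prendre 2 dérivées de notre équation de l'accélération a(t) = 5·exp(-t/2)/4. En prenant d/dt de a(t), nous trouvons j(t) = -5·exp(-t/2)/8. En dérivant le jerk, nous obtenons le snap: s(t) = 5·exp(-t/2)/16. En utilisant s(t) = 5·exp(-t/2)/16 et en substituant t = 2*log(2), nous trouvons s = 5/32.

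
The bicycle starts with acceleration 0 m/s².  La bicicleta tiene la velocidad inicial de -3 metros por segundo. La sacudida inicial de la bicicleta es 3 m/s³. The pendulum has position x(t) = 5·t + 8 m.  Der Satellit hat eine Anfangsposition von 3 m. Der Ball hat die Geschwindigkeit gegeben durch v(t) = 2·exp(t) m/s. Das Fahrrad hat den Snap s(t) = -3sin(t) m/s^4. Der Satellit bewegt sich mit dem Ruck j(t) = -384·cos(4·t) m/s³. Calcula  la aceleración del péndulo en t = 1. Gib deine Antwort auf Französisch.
Pour résoudre ceci, nous devons prendre 2 dérivées de notre équation de la position x(t) = 5·t + 8. En dérivant la position, nous obtenons la vitesse: v(t) = 5. La dérivée de la vitesse donne l'accélération: a(t) = 0. Nous avons l'accélération a(t) = 0. En substituant t = 1: a(1) = 0.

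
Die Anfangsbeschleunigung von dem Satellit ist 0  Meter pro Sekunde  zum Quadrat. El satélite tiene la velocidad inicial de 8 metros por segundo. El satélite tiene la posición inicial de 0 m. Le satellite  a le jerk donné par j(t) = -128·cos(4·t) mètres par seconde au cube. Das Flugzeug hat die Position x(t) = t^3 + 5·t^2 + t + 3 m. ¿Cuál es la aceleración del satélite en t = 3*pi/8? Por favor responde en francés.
Nous devons trouver l'intégrale de notre équation du jerk j(t) = -128·cos(4·t) 1 fois. En prenant ∫j(t)dt et en appliquant a(0) = 0, nous trouvons a(t) = -32·sin(4·t). En utilisant a(t) = -32·sin(4·t) et en substituant t = 3*pi/8, nous trouvons a = 32.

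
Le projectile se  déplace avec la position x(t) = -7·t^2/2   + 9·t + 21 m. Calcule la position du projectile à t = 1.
De l'équation de la position x(t) = -7·t^2/2 + 9·t + 21, nous substituons t = 1 pour obtenir x = 53/2.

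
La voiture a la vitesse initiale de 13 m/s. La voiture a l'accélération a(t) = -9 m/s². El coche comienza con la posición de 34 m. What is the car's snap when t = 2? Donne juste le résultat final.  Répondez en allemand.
Bei t = 2, s = 0.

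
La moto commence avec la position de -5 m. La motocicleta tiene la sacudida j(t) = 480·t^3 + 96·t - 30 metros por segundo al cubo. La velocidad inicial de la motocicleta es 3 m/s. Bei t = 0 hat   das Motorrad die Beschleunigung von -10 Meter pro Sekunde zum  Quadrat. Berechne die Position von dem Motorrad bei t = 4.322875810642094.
Wir müssen unsere Gleichung für den Ruck j(t) = 480·t^3 + 96·t - 30 3-mal integrieren. Durch Integration von dem Ruck und Verwendung der Anfangsbedingung a(0) = -10, erhalten wir a(t) = 120·t^4 + 48·t^2 - 30·t - 10. Die Stammfunktion von der Beschleunigung, mit v(0) = 3, ergibt die Geschwindigkeit: v(t) = 24·t^5 + 16·t^3 - 15·t^2 - 10·t + 3. Das Integral von der Geschwindigkeit ist die Position. Mit x(0) = -5 erhalten wir x(t) = 4·t^6 + 4·t^4 - 5·t^3 - 5·t^2 + 3·t - 5. Aus der Gleichung für die Position x(t) = 4·t^6 + 4·t^4 - 5·t^3 - 5·t^2 + 3·t - 5, setzen wir t = 4.322875810642094 ein und erhalten x = 27010.8409735725.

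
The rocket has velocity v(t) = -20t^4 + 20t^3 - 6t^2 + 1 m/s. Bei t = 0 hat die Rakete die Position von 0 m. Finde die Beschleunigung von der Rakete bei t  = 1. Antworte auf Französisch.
Nous devons dériver notre équation de la vitesse v(t) = -20·t^4 + 20·t^3 - 6·t^2 + 1 1 fois. En dérivant la vitesse, nous obtenons l'accélération: a(t) = -80·t^3 + 60·t^2 - 12·t. De l'équation de l'accélération a(t) = -80·t^3 + 60·t^2 - 12·t, nous substituons t = 1 pour obtenir a = -32.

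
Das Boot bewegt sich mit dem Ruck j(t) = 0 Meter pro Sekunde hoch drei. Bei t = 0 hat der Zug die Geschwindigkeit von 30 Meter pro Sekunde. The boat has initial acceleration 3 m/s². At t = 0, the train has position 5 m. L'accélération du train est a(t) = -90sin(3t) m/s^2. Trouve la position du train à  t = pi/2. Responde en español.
Para resolver esto, necesitamos tomar 2 antiderivadas de nuestra ecuación de la aceleración a(t) = -90·sin(3·t). La integral de la aceleración es la velocidad. Usando v(0) = 30, obtenemos v(t) = 30·cos(3·t). La antiderivada de la velocidad es la posición. Usando x(0) = 5, obtenemos x(t) = 10·sin(3·t) + 5. Tenemos la posición x(t) = 10·sin(3·t) + 5. Sustituyendo t = pi/2: x(pi/2) = -5.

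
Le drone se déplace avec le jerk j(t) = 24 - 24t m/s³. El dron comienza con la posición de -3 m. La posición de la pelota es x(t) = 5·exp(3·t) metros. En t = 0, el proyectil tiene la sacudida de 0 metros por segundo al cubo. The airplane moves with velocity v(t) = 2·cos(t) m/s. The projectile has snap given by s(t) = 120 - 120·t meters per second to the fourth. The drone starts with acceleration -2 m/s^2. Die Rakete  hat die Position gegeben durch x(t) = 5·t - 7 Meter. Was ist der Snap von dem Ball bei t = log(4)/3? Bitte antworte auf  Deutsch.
Um dies zu lösen, müssen wir 4 Ableitungen unserer Gleichung für die Position x(t) = 5·exp(3·t) nehmen. Durch Ableiten von der Position erhalten wir die Geschwindigkeit: v(t) = 15·exp(3·t). Durch Ableiten von der Geschwindigkeit erhalten wir die Beschleunigung: a(t) = 45·exp(3·t). Die Ableitung von der Beschleunigung ergibt den Ruck: j(t) = 135·exp(3·t). Die Ableitung von dem Ruck ergibt den Snap: s(t) = 405·exp(3·t). Mit s(t) = 405·exp(3·t) und Einsetzen von t = log(4)/3, finden wir s = 1620.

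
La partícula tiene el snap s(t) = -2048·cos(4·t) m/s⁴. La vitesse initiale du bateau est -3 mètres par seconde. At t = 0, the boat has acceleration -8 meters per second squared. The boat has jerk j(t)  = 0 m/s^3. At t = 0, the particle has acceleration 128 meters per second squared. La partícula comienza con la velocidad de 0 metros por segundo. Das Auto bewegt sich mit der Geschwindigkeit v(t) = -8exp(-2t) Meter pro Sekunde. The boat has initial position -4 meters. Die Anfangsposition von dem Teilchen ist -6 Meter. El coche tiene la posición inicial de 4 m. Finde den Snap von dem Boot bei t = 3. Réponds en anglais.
We must differentiate our jerk equation j(t) = 0 1 time. The derivative of jerk gives snap: s(t) = 0. Using s(t) = 0 and substituting t = 3, we find s = 0.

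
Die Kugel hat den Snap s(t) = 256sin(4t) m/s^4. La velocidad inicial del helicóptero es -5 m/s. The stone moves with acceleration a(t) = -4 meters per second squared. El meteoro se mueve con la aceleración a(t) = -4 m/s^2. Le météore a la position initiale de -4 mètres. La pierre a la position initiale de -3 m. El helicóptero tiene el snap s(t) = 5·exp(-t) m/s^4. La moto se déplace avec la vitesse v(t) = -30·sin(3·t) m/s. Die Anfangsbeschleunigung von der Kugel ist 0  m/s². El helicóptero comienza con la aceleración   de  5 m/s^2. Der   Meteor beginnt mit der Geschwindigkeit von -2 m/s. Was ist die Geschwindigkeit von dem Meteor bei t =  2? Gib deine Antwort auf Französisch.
Nous devons trouver la primitive de notre équation de l'accélération a(t) = -4 1 fois. L'intégrale de l'accélération, avec v(0) = -2, donne la vitesse: v(t) = -4·t - 2. En utilisant v(t) = -4·t - 2 et en substituant t = 2, nous trouvons v = -10.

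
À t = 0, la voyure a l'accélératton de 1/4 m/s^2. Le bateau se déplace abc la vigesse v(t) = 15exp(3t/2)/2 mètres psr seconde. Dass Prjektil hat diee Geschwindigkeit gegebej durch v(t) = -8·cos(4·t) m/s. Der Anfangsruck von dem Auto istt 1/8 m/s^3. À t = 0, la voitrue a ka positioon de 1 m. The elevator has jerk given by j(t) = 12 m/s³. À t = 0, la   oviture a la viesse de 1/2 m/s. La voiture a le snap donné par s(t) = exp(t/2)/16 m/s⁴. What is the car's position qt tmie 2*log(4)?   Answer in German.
Wir müssen unsere Gleichung für den Snap s(t) = exp(t/2)/16 4-mal integrieren. Mit ∫s(t)dt und Anwendung von j(0) = 1/8, finden wir j(t) = exp(t/2)/8. Mit ∫j(t)dt und Anwendung von a(0) = 1/4, finden wir a(t) = exp(t/2)/4. Das Integral von der Beschleunigung, mit v(0) = 1/2, ergibt die Geschwindigkeit: v(t) = exp(t/2)/2. Durch Integration von der Geschwindigkeit und Verwendung der Anfangsbedingung x(0) = 1, erhalten wir x(t) = exp(t/2). Mit x(t) = exp(t/2) und Einsetzen von t = 2*log(4), finden wir x = 4.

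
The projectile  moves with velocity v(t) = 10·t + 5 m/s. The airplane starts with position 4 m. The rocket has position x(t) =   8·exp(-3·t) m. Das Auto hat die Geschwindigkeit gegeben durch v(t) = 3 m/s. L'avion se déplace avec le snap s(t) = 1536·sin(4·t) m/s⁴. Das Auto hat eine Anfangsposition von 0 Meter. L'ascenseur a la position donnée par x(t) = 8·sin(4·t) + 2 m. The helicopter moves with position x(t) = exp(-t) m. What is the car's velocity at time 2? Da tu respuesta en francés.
De l'équation de la vitesse v(t) = 3, nous substituons t = 2 pour obtenir v = 3.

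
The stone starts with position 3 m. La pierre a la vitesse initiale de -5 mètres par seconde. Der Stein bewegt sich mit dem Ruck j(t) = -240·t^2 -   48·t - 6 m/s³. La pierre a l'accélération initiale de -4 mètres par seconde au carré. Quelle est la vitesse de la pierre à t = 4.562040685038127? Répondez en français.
En partant du jerk j(t) = -240·t^2 - 48·t - 6, nous prenons 2 intégrales. En prenant ∫j(t)dt et en appliquant a(0) = -4, nous trouvons a(t) = -80·t^3 - 24·t^2 - 6·t - 4. L'intégrale de l'accélération est la vitesse. En utilisant v(0) = -5, nous obtenons v(t) = -20·t^4 - 8·t^3 - 3·t^2 - 4·t - 5. De l'équation de la vitesse v(t) = -20·t^4 - 8·t^3 - 3·t^2 - 4·t - 5, nous substituons t = 4.562040685038127 pour obtenir v = -9508.22022928197.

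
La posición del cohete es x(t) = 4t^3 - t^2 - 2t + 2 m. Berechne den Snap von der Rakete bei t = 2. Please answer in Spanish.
Para resolver esto, necesitamos tomar 4 derivadas de nuestra ecuación de la posición x(t) = 4·t^3 - t^2 - 2·t + 2. Derivando la posición, obtenemos la velocidad: v(t) = 12·t^2 - 2·t - 2. Derivando la velocidad, obtenemos la aceleración: a(t) = 24·t - 2. La derivada de la aceleración da la sacudida: j(t) = 24. La derivada de la sacudida da el snap: s(t) = 0. De la ecuación del snap s(t) = 0, sustituimos t = 2 para obtener s = 0.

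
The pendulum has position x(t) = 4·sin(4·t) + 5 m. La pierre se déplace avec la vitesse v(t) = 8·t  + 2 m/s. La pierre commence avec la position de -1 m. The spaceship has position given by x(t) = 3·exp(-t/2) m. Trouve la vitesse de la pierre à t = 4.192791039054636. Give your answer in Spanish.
Usando v(t) = 8·t + 2 y sustituyendo t = 4.192791039054636, encontramos v = 35.5423283124371.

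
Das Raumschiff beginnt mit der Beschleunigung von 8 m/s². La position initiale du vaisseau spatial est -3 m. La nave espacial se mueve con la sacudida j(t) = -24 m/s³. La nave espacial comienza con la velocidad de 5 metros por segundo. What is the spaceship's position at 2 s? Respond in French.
Nous devons trouver l'intégrale de notre équation du jerk j(t) = -24 3 fois. En intégrant le jerk et en utilisant la condition initiale a(0) = 8, nous obtenons a(t) = 8 - 24·t. La primitive de l'accélération est la vitesse. En utilisant v(0) = 5, nous obtenons v(t) = -12·t^2 + 8·t + 5. L'intégrale de la vitesse est la position. En utilisant x(0) = -3, nous obtenons x(t) = -4·t^3 + 4·t^2 + 5·t - 3. En utilisant x(t) = -4·t^3 + 4·t^2 + 5·t - 3 et en substituant t = 2, nous trouvons x = -9.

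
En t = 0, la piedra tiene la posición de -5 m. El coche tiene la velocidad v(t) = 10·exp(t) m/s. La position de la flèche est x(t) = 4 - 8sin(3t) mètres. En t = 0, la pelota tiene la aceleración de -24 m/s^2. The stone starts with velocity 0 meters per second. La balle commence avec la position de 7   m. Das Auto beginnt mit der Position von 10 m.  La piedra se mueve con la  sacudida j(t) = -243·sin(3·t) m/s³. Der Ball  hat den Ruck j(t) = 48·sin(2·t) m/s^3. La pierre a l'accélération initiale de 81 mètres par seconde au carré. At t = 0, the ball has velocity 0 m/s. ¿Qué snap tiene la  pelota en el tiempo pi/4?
Debemos derivar nuestra ecuación de la sacudida j(t) = 48·sin(2·t) 1 vez. La derivada de la sacudida da el snap: s(t) = 96·cos(2·t). Usando s(t) = 96·cos(2·t) y sustituyendo t = pi/4, encontramos s = 0.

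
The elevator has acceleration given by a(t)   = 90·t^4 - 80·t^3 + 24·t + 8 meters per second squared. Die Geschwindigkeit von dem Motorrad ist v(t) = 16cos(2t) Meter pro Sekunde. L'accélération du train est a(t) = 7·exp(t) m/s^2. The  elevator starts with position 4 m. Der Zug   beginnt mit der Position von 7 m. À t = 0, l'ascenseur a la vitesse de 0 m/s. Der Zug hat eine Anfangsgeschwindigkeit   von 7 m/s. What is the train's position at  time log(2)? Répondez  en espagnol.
Para resolver esto, necesitamos tomar 2 integrales de nuestra ecuación de la aceleración a(t) = 7·exp(t). Tomando ∫a(t)dt y aplicando v(0) = 7, encontramos v(t) = 7·exp(t). La integral de la velocidad es la posición. Usando x(0) = 7, obtenemos x(t) = 7·exp(t). De la ecuación de la posición x(t) = 7·exp(t), sustituimos t = log(2) para obtener x = 14.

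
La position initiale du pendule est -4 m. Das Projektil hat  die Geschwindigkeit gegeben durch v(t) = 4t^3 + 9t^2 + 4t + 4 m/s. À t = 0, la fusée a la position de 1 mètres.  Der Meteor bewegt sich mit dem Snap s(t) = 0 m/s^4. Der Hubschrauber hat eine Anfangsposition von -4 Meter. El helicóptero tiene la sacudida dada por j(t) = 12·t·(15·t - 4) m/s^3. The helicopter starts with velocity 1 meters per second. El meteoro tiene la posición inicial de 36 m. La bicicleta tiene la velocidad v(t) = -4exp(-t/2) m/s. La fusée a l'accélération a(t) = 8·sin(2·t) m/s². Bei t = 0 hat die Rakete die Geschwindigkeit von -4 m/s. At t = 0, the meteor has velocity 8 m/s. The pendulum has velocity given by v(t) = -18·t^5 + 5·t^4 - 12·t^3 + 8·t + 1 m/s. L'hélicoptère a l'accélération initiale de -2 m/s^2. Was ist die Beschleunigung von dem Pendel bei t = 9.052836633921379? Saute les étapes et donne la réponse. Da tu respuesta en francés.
a(9.052836633921379) = -592583.076338890.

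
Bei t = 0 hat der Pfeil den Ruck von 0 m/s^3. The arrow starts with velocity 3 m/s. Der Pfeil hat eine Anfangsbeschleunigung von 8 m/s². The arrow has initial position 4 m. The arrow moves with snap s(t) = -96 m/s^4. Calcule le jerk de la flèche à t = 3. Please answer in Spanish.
Necesitamos integrar nuestra ecuación del snap s(t) = -96 1 vez. Integrando el snap y usando la condición inicial j(0) = 0, obtenemos j(t) = -96·t. De la ecuación de la sacudida j(t) = -96·t, sustituimos t = 3 para obtener j = -288.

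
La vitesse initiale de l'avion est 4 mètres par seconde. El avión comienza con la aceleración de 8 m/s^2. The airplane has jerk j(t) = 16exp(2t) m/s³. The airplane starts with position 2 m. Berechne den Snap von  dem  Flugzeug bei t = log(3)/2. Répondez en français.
En partant du jerk j(t) = 16·exp(2·t), nous prenons 1 dérivée. En dérivant le jerk, nous obtenons le snap: s(t) = 32·exp(2·t). De l'équation du snap s(t) = 32·exp(2·t), nous substituons t = log(3)/2 pour obtenir s = 96.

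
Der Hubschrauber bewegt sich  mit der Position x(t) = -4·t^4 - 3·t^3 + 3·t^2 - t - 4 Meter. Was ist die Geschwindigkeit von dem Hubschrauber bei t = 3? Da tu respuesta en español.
Para resolver esto, necesitamos tomar 1 derivada de nuestra ecuación de la posición x(t) = -4·t^4 - 3·t^3 + 3·t^2 - t - 4. La derivada de la posición da la velocidad: v(t) = -16·t^3 - 9·t^2 + 6·t - 1. Tenemos la velocidad v(t) = -16·t^3 - 9·t^2 + 6·t - 1. Sustituyendo t = 3: v(3) = -496.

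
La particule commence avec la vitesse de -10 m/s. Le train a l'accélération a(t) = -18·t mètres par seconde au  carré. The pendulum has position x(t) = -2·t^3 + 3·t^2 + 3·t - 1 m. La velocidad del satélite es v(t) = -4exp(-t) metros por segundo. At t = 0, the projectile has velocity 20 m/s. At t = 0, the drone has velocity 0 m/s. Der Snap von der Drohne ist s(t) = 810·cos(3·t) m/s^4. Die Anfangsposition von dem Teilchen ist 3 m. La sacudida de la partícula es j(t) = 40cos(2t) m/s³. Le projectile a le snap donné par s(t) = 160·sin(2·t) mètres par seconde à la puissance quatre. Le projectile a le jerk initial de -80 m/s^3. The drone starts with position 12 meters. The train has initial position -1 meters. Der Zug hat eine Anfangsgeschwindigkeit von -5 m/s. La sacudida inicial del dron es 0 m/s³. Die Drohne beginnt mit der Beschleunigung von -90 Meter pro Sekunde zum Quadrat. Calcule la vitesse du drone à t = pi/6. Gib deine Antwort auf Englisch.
To solve this, we need to take 3 antiderivatives of our snap equation s(t) = 810·cos(3·t). The antiderivative of snap, with j(0) = 0, gives jerk: j(t) = 270·sin(3·t). Integrating jerk and using the initial condition a(0) = -90, we get a(t) = -90·cos(3·t). Integrating acceleration and using the initial condition v(0) = 0, we get v(t) = -30·sin(3·t). From the given velocity equation v(t) = -30·sin(3·t), we substitute t = pi/6 to get v = -30.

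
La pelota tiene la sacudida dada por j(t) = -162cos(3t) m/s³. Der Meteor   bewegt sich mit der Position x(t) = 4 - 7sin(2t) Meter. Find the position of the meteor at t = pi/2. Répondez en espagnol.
De la ecuación de la posición x(t) = 4 - 7·sin(2·t), sustituimos t = pi/2 para obtener x = 4.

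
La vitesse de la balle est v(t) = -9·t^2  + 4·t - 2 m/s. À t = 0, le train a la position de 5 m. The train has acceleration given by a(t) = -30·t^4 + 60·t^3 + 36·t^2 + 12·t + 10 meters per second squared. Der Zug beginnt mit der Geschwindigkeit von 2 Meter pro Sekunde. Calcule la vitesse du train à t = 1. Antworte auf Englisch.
Starting from acceleration a(t) = -30·t^4 + 60·t^3 + 36·t^2 + 12·t + 10, we take 1 antiderivative. Integrating acceleration and using the initial condition v(0) = 2, we get v(t) = -6·t^5 + 15·t^4 + 12·t^3 + 6·t^2 + 10·t + 2. We have velocity v(t) = -6·t^5 + 15·t^4 + 12·t^3 + 6·t^2 + 10·t + 2. Substituting t = 1: v(1) = 39.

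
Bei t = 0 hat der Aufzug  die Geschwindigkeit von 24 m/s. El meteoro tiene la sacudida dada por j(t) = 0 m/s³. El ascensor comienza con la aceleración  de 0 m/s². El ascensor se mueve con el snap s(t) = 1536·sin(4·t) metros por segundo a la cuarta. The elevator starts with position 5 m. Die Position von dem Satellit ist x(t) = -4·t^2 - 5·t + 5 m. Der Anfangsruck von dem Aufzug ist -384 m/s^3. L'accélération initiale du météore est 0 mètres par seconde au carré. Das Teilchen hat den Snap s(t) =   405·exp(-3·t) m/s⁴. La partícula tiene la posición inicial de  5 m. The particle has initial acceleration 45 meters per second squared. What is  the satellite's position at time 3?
We have position x(t) = -4·t^2 - 5·t + 5. Substituting t = 3: x(3) = -46.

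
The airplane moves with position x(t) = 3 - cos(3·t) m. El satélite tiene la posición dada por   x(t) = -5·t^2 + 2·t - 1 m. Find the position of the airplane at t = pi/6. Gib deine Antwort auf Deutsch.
Mit x(t) = 3 - cos(3·t) und Einsetzen von t = pi/6, finden wir x = 3.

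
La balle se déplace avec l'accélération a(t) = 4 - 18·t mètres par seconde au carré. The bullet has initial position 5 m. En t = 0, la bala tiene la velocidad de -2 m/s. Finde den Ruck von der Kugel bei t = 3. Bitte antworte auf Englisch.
We must differentiate our acceleration equation a(t) = 4 - 18·t 1 time. Taking d/dt of a(t), we find j(t) = -18. From the given jerk equation j(t) = -18, we substitute t = 3 to get j = -18.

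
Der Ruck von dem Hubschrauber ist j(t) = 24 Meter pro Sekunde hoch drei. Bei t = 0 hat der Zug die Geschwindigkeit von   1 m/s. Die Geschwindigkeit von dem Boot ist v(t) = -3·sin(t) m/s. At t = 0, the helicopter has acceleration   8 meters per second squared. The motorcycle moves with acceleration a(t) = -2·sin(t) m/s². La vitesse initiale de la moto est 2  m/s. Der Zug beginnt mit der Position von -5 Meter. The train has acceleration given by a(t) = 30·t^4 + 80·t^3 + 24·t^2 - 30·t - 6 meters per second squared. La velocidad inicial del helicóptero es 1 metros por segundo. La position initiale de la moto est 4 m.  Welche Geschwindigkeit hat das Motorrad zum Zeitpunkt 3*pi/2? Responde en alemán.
Wir müssen unsere Gleichung für die Beschleunigung a(t) = -2·sin(t) 1-mal integrieren. Mit ∫a(t)dt und Anwendung von v(0) = 2, finden wir v(t) = 2·cos(t). Wir haben die Geschwindigkeit v(t) = 2·cos(t). Durch Einsetzen von t = 3*pi/2: v(3*pi/2) = 0.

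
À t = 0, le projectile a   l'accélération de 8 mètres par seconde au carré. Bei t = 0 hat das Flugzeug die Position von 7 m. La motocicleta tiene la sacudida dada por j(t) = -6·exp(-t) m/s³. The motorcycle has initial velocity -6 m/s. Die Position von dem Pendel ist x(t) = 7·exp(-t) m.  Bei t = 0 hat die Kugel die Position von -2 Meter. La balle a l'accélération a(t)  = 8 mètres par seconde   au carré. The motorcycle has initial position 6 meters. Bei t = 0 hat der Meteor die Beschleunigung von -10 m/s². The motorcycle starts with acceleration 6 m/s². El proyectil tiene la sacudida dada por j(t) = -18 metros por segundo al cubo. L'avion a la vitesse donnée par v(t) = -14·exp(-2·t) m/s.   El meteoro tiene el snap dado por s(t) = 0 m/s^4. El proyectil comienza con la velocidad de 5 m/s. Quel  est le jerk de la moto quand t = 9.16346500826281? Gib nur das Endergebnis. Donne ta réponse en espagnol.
En t = 9.16346500826281, j = -0.000628794829911027.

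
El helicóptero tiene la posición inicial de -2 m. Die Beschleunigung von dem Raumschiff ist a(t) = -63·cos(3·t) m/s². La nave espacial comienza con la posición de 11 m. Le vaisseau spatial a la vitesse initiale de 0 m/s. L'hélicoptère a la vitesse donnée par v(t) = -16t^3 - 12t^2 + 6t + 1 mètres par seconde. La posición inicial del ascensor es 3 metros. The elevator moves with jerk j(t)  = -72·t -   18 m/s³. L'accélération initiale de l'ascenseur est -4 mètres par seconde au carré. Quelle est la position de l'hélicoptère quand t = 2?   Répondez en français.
Nous devons trouver la primitive de notre équation de la vitesse v(t) = -16·t^3 - 12·t^2 + 6·t + 1 1 fois. L'intégrale de la vitesse, avec x(0) = -2, donne la position: x(t) = -4·t^4 - 4·t^3 + 3·t^2 + t - 2. En utilisant x(t) = -4·t^4 - 4·t^3 + 3·t^2 + t - 2 et en substituant t = 2, nous trouvons x = -84.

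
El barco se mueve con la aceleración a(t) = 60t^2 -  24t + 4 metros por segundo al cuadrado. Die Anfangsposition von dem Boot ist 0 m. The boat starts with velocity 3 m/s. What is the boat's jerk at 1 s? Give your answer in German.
Um dies zu lösen, müssen wir 1 Ableitung unserer Gleichung für die Beschleunigung a(t) = 60·t^2 - 24·t + 4 nehmen. Durch Ableiten von der Beschleunigung erhalten wir den Ruck: j(t) = 120·t - 24. Mit j(t) = 120·t - 24 und Einsetzen von t = 1, finden wir j = 96.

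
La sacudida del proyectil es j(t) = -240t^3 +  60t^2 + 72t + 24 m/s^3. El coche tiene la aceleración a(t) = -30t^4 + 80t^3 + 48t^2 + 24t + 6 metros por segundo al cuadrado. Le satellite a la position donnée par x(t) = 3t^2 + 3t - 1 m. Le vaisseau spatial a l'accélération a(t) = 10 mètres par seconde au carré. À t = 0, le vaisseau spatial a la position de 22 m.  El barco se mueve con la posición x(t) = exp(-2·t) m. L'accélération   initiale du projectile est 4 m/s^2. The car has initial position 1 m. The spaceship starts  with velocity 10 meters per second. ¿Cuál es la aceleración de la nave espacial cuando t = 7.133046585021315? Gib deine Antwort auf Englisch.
We have acceleration a(t) = 10. Substituting t = 7.133046585021315: a(7.133046585021315) = 10.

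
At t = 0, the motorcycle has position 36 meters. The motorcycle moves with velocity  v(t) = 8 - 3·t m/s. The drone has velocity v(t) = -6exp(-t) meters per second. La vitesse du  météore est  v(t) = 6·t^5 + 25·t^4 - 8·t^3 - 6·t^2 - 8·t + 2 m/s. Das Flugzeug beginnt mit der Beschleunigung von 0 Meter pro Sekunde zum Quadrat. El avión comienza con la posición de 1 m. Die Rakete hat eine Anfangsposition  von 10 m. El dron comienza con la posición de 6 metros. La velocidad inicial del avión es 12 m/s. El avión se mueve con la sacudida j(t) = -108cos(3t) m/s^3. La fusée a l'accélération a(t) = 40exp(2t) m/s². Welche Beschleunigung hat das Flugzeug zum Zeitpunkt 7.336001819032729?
Wir müssen unsere Gleichung für den Ruck j(t) = -108·cos(3·t) 1-mal integrieren. Durch Integration von dem Ruck und Verwendung der Anfangsbedingung a(0) = 0, erhalten wir a(t) = -36·sin(3·t). Mit a(t) = -36·sin(3·t) und Einsetzen von t = 7.336001819032729, finden wir a = 0.606819011564971.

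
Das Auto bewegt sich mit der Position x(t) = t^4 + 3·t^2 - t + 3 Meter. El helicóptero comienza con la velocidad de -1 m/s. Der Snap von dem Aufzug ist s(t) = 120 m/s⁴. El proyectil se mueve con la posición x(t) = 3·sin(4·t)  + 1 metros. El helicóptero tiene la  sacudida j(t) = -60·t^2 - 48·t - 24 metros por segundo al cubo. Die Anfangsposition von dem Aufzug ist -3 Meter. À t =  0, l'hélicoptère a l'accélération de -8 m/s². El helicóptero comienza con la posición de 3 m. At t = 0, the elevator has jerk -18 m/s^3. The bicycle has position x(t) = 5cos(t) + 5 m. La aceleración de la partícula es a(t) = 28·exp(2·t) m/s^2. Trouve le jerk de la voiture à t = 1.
Pour résoudre ceci, nous devons prendre 3 dérivées de notre équation de la position x(t) = t^4 + 3·t^2 - t + 3. En prenant d/dt de x(t), nous trouvons v(t) = 4·t^3 + 6·t - 1. En dérivant la vitesse, nous obtenons l'accélération: a(t) = 12·t^2 + 6. La dérivée de l'accélération donne le jerk: j(t) = 24·t. En utilisant j(t) = 24·t et en substituant t = 1, nous trouvons j = 24.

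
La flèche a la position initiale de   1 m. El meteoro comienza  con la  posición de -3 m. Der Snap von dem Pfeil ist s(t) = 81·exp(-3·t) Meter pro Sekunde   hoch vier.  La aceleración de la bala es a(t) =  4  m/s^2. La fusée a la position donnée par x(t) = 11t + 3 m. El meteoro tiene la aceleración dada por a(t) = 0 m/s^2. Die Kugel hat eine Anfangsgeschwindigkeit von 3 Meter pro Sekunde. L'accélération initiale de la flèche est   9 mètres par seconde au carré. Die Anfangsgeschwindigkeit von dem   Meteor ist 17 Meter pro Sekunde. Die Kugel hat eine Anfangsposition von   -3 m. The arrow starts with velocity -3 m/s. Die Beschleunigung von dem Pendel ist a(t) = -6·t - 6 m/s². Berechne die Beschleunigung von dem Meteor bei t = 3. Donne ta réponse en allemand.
Aus der Gleichung für die Beschleunigung a(t) = 0, setzen wir t = 3 ein und erhalten a = 0.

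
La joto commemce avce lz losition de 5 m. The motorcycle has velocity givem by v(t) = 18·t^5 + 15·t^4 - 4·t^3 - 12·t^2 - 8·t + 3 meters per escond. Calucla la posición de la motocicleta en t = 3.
Necesitamos integrar nuestra ecuación de la velocidad v(t) = 18·t^5 + 15·t^4 - 4·t^3 - 12·t^2 - 8·t + 3 1 vez. La integral de la velocidad es la posición. Usando x(0) = 5, obtenemos x(t) = 3·t^6 + 3·t^5 - t^4 - 4·t^3 - 4·t^2 + 3·t + 5. Tenemos la posición x(t) = 3·t^6 + 3·t^5 - t^4 - 4·t^3 - 4·t^2 + 3·t + 5. Sustituyendo t = 3: x(3) = 2705.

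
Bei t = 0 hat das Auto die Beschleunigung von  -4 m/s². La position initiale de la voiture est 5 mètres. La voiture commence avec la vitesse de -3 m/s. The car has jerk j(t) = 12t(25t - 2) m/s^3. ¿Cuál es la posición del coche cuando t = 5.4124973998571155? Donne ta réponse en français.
Nous devons intégrer notre équation du jerk j(t) = 12·t·(25·t - 2) 3 fois. En prenant ∫j(t)dt et en appliquant a(0) = -4, nous trouvons a(t) = 100·t^3 - 12·t^2 - 4. La primitive de l'accélération est la vitesse. En utilisant v(0) = -3, nous obtenons v(t) = 25·t^4 - 4·t^3 - 4·t - 3. L'intégrale de la vitesse est la position. En utilisant x(0) = 5, nous obtenons x(t) = 5·t^5 - t^4 - 2·t^2 - 3·t + 5. En utilisant x(t) = 5·t^5 - t^4 - 2·t^2 - 3·t + 5 et en substituant t = 5.4124973998571155, nous trouvons x = 22297.1166730354.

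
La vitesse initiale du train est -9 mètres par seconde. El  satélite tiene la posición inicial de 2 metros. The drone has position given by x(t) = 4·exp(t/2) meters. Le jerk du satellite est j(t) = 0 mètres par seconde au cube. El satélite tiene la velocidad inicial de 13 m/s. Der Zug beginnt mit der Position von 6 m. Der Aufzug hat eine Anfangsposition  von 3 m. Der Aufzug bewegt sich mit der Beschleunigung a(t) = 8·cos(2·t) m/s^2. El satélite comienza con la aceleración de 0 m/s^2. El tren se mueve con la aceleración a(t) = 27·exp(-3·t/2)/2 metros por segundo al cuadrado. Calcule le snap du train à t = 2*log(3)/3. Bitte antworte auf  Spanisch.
Partiendo de la aceleración a(t) = 27·exp(-3·t/2)/2, tomamos 2 derivadas. La derivada de la aceleración da la sacudida: j(t) = -81·exp(-3·t/2)/4. Tomando d/dt de j(t), encontramos s(t) = 243·exp(-3·t/2)/8. De la ecuación del snap s(t) = 243·exp(-3·t/2)/8, sustituimos t = 2*log(3)/3 para obtener s = 81/8.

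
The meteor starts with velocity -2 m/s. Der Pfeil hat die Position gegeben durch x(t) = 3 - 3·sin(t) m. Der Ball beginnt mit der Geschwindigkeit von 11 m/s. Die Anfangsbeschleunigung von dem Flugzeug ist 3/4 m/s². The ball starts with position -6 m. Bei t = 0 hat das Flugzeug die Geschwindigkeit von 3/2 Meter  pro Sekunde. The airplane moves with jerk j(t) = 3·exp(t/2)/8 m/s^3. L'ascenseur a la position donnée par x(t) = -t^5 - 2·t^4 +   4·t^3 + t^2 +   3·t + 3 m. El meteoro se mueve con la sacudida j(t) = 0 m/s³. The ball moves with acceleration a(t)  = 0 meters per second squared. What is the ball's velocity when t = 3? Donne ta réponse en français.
En partant de l'accélération a(t) = 0, nous prenons 1 primitive. En prenant ∫a(t)dt et en appliquant v(0) = 11, nous trouvons v(t) = 11. Nous avons la vitesse v(t) = 11. En substituant t = 3: v(3) = 11.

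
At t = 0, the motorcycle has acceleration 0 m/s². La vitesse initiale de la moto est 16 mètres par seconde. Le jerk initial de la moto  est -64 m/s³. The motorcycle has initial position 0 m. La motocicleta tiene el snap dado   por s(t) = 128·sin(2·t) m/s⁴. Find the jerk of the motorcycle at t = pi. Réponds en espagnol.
Debemos encontrar la integral de nuestra ecuación del snap s(t) = 128·sin(2·t) 1 vez. La integral del snap, con j(0) = -64, da la sacudida: j(t) = -64·cos(2·t). Usando j(t) = -64·cos(2·t) y sustituyendo t = pi, encontramos j = -64.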